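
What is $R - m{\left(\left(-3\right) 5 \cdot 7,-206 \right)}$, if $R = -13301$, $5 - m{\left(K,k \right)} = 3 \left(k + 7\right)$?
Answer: $-13903$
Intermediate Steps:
$m{\left(K,k \right)} = -16 - 3 k$ ($m{\left(K,k \right)} = 5 - 3 \left(k + 7\right) = 5 - 3 \left(7 + k\right) = 5 - \left(21 + 3 k\right) = -16 - 3 k$)
$R - m{\left(\left(-3\right) 5 \cdot 7,-206 \right)} = -13301 - \left(-16 - -618\right) = -13301 - \left(-16 + 618\right) = -13301 - 602 = -13903$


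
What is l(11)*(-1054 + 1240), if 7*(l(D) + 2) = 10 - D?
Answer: -2790/7 ≈ -398.57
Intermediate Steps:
l(D) = -4/7 - D/7 (l(D) = -2 + (10 - D)/7 = -2 + (10/7 - D/7) = -4/7 - D/7)
l(11)*(-1054 + 1240) = (-4/7 - ⅐*11)*(-1054 + 1240) = (-4/7 - 11/7)*186 = -15/7*186 = -2790/7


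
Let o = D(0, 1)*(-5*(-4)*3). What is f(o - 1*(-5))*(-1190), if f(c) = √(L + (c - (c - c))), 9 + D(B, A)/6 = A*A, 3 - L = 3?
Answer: -5950*I*√115 ≈ -63807.0*I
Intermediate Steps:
L = 0 (L = 3 - 1*3 = 3 - 3 = 0)
D(B, A) = -54 + 6*A² (D(B, A) = -54 + 6*(A*A) = -54 + 6*A²)
o = -2880 (o = (-54 + 6*1²)*(-5*(-4)*3) = (-54 + 6*1)*(20*3) = (-54 + 6)*60 = -48*60 = -2880)
f(c) = √c (f(c) = √(0 + (c - (c - c))) = √(0 + (c - 1*0)) = √(0 + (c + 0)) = √(0 + c) = √c)
f(o - 1*(-5))*(-1190) = √(-2880 - 1*(-5))*(-1190) = √(-2880 + 5)*(-1190) = √(-2875)*(-1190) = (5*I*√115)*(-1190) = -5950*I*√115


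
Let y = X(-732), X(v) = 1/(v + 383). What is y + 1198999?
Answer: 418450650/349 ≈ 1.1990e+6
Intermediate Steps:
X(v) = 1/(383 + v)
y = -1/349 (y = 1/(383 - 732) = 1/(-349) = -1/349 ≈ -0.0028653)
y + 1198999 = -1/349 + 1198999 = 418450650/349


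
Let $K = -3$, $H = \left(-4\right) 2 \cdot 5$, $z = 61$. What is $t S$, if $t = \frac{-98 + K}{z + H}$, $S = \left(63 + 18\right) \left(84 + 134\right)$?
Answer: $- \frac{594486}{7} \approx -84927.0$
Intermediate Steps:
$H = -40$ ($H = \left(-8\right) 5 = -40$)
$S = 17658$ ($S = 81 \cdot 218 = 17658$)
$t = - \frac{101}{21}$ ($t = \frac{-98 - 3}{61 - 40} = - \frac{101}{21} \approx -4.8095$)
$t S = \left(- \frac{101}{21}\right) 17658 = - \frac{594486}{7}$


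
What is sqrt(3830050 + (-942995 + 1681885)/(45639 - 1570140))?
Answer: 8*sqrt(1717096974131990)/169389 ≈ 1957.1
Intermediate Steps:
sqrt(3830050 + (-942995 + 1681885)/(45639 - 1570140)) = sqrt(3830050 + 738890/(-1524501)) = sqrt(3830050 + 738890*(-1/1524501)) = sqrt(3830050 - 738890/1524501) = sqrt(5838914316160/1524501) = 8*sqrt(1717096974131990)/169389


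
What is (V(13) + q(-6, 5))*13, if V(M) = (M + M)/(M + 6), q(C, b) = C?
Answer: -1144/19 ≈ -60.211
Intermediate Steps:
V(M) = 2*M/(6 + M) (V(M) = (2*M)/(6 + M) = 2*M/(6 + M))
(V(13) + q(-6, 5))*13 = (2*13/(6 + 13) - 6)*13 = (2*13/19 - 6)*13 = (2*13*(1/19) - 6)*13 = (26/19 - 6)*13 = -88/19*13 = -1144/19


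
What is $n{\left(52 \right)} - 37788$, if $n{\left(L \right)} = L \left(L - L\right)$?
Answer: $-37788$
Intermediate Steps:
$n{\left(L \right)} = 0$ ($n{\left(L \right)} = L 0 = 0$)
$n{\left(52 \right)} - 37788 = 0 - 37788 = -37788$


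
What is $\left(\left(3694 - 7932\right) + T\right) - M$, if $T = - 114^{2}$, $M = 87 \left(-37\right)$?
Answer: $-14015$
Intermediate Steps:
$M = -3219$
$T = -12996$ ($T = \left(-1\right) 12996 = -12996$)
$\left(\left(3694 - 7932\right) + T\right) - M = \left(\left(3694 - 7932\right) - 12996\right) - -3219 = \left(-4238 - 12996\right) + 3219 = -17234 + 3219 = -14015$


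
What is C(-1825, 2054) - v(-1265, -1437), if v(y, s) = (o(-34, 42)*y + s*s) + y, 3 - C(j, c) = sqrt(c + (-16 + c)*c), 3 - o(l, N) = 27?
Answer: -2094061 - sqrt(4188106) ≈ -2.0961e+6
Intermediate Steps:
o(l, N) = -24 (o(l, N) = 3 - 1*27 = 3 - 27 = -24)
C(j, c) = 3 - sqrt(c + c*(-16 + c)) (C(j, c) = 3 - sqrt(c + (-16 + c)*c) = 3 - sqrt(c + c*(-16 + c)))
v(y, s) = s**2 - 23*y (v(y, s) = (-24*y + s*s) + y = (-24*y + s**2) + y = (s**2 - 24*y) + y = s**2 - 23*y)
C(-1825, 2054) - v(-1265, -1437) = (3 - sqrt(2054*(-15 + 2054))) - ((-1437)**2 - 23*(-1265)) = (3 - sqrt(2054*2039)) - (2064969 + 29095) = (3 - sqrt(4188106)) - 1*2094064 = (3 - sqrt(4188106)) - 2094064 = -2094061 - sqrt(4188106)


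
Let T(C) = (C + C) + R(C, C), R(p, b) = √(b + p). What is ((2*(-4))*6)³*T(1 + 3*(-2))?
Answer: 1105920 - 110592*I*√10 ≈ 1.1059e+6 - 3.4972e+5*I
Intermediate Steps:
T(C) = 2*C + √2*√C (T(C) = (C + C) + √(C + C) = 2*C + √(2*C) = 2*C + √2*√C)
((2*(-4))*6)³*T(1 + 3*(-2)) = ((2*(-4))*6)³*(2*(1 + 3*(-2)) + √2*√(1 + 3*(-2))) = (-8*6)³*(2*(1 - 6) + √2*√(1 - 6)) = (-48)³*(2*(-5) + √2*√(-5)) = -110592*(-10 + √2*(I*√5)) = -110592*(-10 + I*√10) = 1105920 - 110592*I*√10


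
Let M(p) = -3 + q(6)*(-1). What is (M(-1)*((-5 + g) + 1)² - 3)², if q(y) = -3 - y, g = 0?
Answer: 8649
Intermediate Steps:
M(p) = 6 (M(p) = -3 + (-3 - 1*6)*(-1) = -3 + (-3 - 6)*(-1) = -3 - 9*(-1) = -3 + 9 = 6)
(M(-1)*((-5 + g) + 1)² - 3)² = (6*((-5 + 0) + 1)² - 3)² = (6*(-5 + 1)² - 3)² = (6*(-4)² - 3)² = (6*16 - 3)² = (96 - 3)² = 93² = 8649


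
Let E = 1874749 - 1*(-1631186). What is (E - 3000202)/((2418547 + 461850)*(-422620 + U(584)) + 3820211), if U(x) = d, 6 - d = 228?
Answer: -505733/1217949008063 ≈ -4.1523e-7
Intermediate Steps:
d = -222 (d = 6 - 1*228 = 6 - 228 = -222)
U(x) = -222
E = 3505935 (E = 1874749 + 1631186 = 3505935)
(E - 3000202)/((2418547 + 461850)*(-422620 + U(584)) + 3820211) = (3505935 - 3000202)/((2418547 + 461850)*(-422620 - 222) + 3820211) = 505733/(2880397*(-422842) + 3820211) = 505733/(-1217952828274 + 3820211) = 505733/(-1217949008063) = 505733*(-1/1217949008063) = -505733/1217949008063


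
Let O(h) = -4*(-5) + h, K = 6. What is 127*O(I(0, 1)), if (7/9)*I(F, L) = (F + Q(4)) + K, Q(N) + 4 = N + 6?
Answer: 31496/7 ≈ 4499.4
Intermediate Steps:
Q(N) = 2 + N (Q(N) = -4 + (N + 6) = -4 + (6 + N) = 2 + N)
I(F, L) = 108/7 + 9*F/7 (I(F, L) = 9*((F + (2 + 4)) + 6)/7 = 9*((F + 6) + 6)/7 = 9*((6 + F) + 6)/7 = 9*(12 + F)/7 = 108/7 + 9*F/7)
O(h) = 20 + h
127*O(I(0, 1)) = 127*(20 + (108/7 + (9/7)*0)) = 127*(20 + (108/7 + 0)) = 127*(20 + 108/7) = 127*(248/7) = 31496/7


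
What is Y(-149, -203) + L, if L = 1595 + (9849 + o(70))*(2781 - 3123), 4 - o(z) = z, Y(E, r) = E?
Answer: -3344340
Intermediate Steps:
o(z) = 4 - z
L = -3344191 (L = 1595 + (9849 + (4 - 1*70))*(2781 - 3123) = 1595 + (9849 + (4 - 70))*(-342) = 1595 + (9849 - 66)*(-342) = 1595 + 9783*(-342) = 1595 - 3345786 = -3344191)
Y(-149, -203) + L = -149 - 3344191 = -3344340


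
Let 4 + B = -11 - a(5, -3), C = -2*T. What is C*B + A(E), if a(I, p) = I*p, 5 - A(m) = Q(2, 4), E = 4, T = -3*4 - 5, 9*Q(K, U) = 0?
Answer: 5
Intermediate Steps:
Q(K, U) = 0 (Q(K, U) = (1/9)*0 = 0)
T = -17 (T = -12 - 5 = -17)
C = 34 (C = -2*(-17) = 34)
A(m) = 5 (A(m) = 5 - 1*0 = 5 + 0 = 5)
B = 0 (B = -4 + (-11 - 5*(-3)) = -4 + (-11 - 1*(-15)) = -4 + (-11 + 15) = -4 + 4 = 0)
C*B + A(E) = 34*0 + 5 = 0 + 5 = 5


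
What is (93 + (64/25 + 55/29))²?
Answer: 4992270336/525625 ≈ 9497.8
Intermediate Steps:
(93 + (64/25 + 55/29))² = (93 + 3231/725)² = (70656/725)² = 4992270336/525625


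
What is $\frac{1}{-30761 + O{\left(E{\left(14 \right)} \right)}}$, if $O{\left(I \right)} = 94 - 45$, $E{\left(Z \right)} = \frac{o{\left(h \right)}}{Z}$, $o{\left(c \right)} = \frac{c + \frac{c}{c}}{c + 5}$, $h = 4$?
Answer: $- \frac{1}{30712} \approx -3.2561 \cdot 10^{-5}$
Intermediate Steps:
$o{\left(c \right)} = \frac{1 + c}{5 + c}$ ($o{\left(c \right)} = \frac{c + 1}{5 + c} = \frac{1 + c}{5 + c}$)
$E{\left(Z \right)} = \frac{5}{9 Z}$ ($E{\left(Z \right)} = \frac{\frac{1}{5 + 4} \left(1 + 4\right)}{Z} = \frac{\frac{1}{9} \cdot 5}{Z} = \frac{5}{9 Z}$)
$O{\left(I \right)} = 49$
$\frac{1}{-30761 + O{\left(E{\left(14 \right)} \right)}} = \frac{1}{-30761 + 49} = \frac{1}{-30712} = - \frac{1}{30712}$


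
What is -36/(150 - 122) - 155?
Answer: -1094/7 ≈ -156.29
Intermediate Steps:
-36/(150 - 122) - 155 = -36/28 - 155 = (1/28)*(-36) - 155 = -9/7 - 155 = -1094/7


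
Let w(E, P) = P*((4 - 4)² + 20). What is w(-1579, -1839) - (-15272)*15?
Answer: 192300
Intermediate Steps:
w(E, P) = 20*P (w(E, P) = P*(0² + 20) = P*(0 + 20) = P*20 = 20*P)
w(-1579, -1839) - (-15272)*15 = 20*(-1839) - (-15272)*15 = -36780 - 1*(-229080) = -36780 + 229080 = 192300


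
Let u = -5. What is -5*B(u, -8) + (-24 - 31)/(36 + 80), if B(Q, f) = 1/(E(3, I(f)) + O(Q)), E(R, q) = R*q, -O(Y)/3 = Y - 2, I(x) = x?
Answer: 415/348 ≈ 1.1925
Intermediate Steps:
O(Y) = 6 - 3*Y (O(Y) = -3*(Y - 2) = -3*(-2 + Y) = 6 - 3*Y)
B(Q, f) = 1/(6 - 3*Q + 3*f) (B(Q, f) = 1/(3*f + (6 - 3*Q)) = 1/(6 - 3*Q + 3*f))
-5*B(u, -8) + (-24 - 31)/(36 + 80) = -5/(3*(2 - 8 - 1*(-5))) + (-24 - 31)/(36 + 80) = -5/(3*(2 - 8 + 5)) - 55/116 = -5/(3*(-1)) - 55*1/116 = -5*(-1)/3 - 55/116 = -5*(-1/3) - 55/116 = 5/3 - 55/116 = 415/348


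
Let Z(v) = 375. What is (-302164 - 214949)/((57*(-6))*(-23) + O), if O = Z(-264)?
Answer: -172371/2747 ≈ -62.749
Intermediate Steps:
O = 375
(-302164 - 214949)/((57*(-6))*(-23) + O) = (-302164 - 214949)/((57*(-6))*(-23) + 375) = -517113/(-342*(-23) + 375) = -517113/(7866 + 375) = -517113/8241 = -517113*1/8241 = -172371/2747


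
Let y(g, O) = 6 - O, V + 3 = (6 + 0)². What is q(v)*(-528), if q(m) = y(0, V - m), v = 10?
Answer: 8976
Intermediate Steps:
V = 33 (V = -3 + (6 + 0)² = -3 + 6² = -3 + 36 = 33)
q(m) = -27 + m (q(m) = 6 - (33 - m) = 6 + (-33 + m) = -27 + m)
q(v)*(-528) = (-27 + 10)*(-528) = -17*(-528) = 8976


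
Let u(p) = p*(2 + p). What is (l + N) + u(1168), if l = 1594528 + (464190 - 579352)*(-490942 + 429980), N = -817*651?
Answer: 7022935065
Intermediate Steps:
N = -531867
l = 7022100372 (l = 1594528 - 115162*(-60962) = 1594528 + 7020505844 = 7022100372)
(l + N) + u(1168) = (7022100372 - 531867) + 1168*(2 + 1168) = 7021568505 + 1168*1170 = 7021568505 + 1366560 = 7022935065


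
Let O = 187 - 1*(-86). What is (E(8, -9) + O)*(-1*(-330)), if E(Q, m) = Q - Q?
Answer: 90090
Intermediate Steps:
O = 273 (O = 187 + 86 = 273)
E(Q, m) = 0
(E(8, -9) + O)*(-1*(-330)) = (0 + 273)*(-1*(-330)) = 273*330 = 90090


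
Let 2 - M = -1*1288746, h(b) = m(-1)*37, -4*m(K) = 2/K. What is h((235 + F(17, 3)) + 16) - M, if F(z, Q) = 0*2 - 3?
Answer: -2577459/2 ≈ -1.2887e+6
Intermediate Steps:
m(K) = -1/(2*K)
F(z, Q) = -3 (F(z, Q) = 0 - 3 = -3)
h(b) = 37/2 (h(b) = -1/2/(-1)*37 = -1/2*(-1)*37 = (1/2)*37 = 37/2)
M = 1288748 (M = 2 - (-1)*1288746 = 2 - 1*(-1288746) = 2 + 1288746 = 1288748)
h((235 + F(17, 3)) + 16) - M = 37/2 - 1*1288748 = 37/2 - 1288748 = -2577459/2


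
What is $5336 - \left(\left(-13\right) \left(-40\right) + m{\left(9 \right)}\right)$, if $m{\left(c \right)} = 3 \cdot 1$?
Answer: $4813$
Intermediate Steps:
$m{\left(c \right)} = 3$
$5336 - \left(\left(-13\right) \left(-40\right) + m{\left(9 \right)}\right) = 5336 - \left(\left(-13\right) \left(-40\right) + 3\right) = 5336 - \left(520 + 3\right) = 5336 - 523 = 4813$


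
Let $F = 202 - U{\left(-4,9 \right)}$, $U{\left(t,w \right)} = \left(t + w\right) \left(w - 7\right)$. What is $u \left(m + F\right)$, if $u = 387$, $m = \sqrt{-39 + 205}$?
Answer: $74304 + 387 \sqrt{166} \approx 79290.0$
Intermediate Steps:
$U{\left(t,w \right)} = \left(-7 + w\right) \left(t + w\right)$ ($U{\left(t,w \right)} = \left(t + w\right) \left(-7 + w\right) = \left(-7 + w\right) \left(t + w\right)$)
$m = \sqrt{166} \approx 12.884$
$F = 192$ ($F = 202 - \left(9^{2} - -28 - 63 - 36\right) = 202 - \left(81 + 28 - 63 - 36\right) = 202 - 10 = 192$)
$u \left(m + F\right) = 387 \left(\sqrt{166} + 192\right) = 387 \left(192 + \sqrt{166}\right) = 74304 + 387 \sqrt{166}$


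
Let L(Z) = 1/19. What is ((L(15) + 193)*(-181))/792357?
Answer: -663908/15054783 ≈ -0.044099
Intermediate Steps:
L(Z) = 1/19
((L(15) + 193)*(-181))/792357 = ((1/19 + 193)*(-181))/792357 = ((3668/19)*(-181))*(1/792357) = -663908/19*1/792357 = -663908/15054783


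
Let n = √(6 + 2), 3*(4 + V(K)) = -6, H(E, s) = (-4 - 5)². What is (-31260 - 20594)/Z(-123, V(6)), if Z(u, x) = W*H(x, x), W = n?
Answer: -25927*√2/162 ≈ -226.34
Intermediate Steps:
H(E, s) = 81 (H(E, s) = (-9)² = 81)
V(K) = -6 (V(K) = -4 + (⅓)*(-6) = -4 - 2 = -6)
n = 2*√2 (n = √8 = 2*√2 ≈ 2.8284)
W = 2*√2 ≈ 2.8284
Z(u, x) = 162*√2 (Z(u, x) = (2*√2)*81 = 162*√2)
(-31260 - 20594)/Z(-123, V(6)) = (-31260 - 20594)/((162*√2)) = -25927*√2/162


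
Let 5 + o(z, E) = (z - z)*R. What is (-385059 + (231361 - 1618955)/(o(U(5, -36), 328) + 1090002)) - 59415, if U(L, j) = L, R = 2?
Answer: -484476714172/1089997 ≈ -4.4448e+5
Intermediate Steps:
o(z, E) = -5 (o(z, E) = -5 + (z - z)*2 = -5 + 0*2 = -5 + 0 = -5)
(-385059 + (231361 - 1618955)/(o(U(5, -36), 328) + 1090002)) - 59415 = (-385059 + (231361 - 1618955)/(-5 + 1090002)) - 59415 = (-385059 - 1387594/1089997) - 59415 = -419714542417/1089997 - 59415 = -484476714172/1089997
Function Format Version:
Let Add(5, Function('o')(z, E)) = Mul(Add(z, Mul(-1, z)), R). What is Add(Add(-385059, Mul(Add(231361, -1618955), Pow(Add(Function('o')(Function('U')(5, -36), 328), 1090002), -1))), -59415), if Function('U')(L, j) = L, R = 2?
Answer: Rational(-484476714172, 1089997) ≈ -4.4448e+5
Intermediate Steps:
Function('o')(z, E) = -5 (Function('o')(z, E) = Add(-5, Mul(Add(z, Mul(-1, z)), 2)) = Add(-5, Mul(0, 2)) = Add(-5, 0) = -5)
Add(Add(-385059, Mul(Add(231361, -1618955), Pow(Add(Function('o')(Function('U')(5, -36), 328), 1090002), -1))), -59415) = Add(Add(-385059, Mul(Add(231361, -1618955), Pow(Add(-5, 1090002), -1))), -59415) = Add(Add(-385059, Mul(-1387594, Pow(1089997, -1))), -59415) = Add(Add(-385059, Mul(-1387594, Rational(1, 1089997))), -59415) = Add(Add(-385059, Rational(-1387594, 1089997)), -59415) = Add(Rational(-419714542417, 1089997), -59415) = Rational(-484476714172, 1089997)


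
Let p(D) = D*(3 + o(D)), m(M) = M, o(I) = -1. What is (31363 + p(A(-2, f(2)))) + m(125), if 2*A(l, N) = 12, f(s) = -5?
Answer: 31500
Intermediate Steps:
A(l, N) = 6 (A(l, N) = (1/2)*12 = 6)
p(D) = 2*D (p(D) = D*(3 - 1) = D*2 = 2*D)
(31363 + p(A(-2, f(2)))) + m(125) = (31363 + 2*6) + 125 = (31363 + 12) + 125 = 31375 + 125 = 31500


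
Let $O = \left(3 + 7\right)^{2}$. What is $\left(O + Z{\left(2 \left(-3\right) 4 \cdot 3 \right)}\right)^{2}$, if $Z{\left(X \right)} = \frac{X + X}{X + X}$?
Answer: $10201$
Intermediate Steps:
$O = 100$ ($O = 10^{2} = 100$)
$Z{\left(X \right)} = 1$ ($Z{\left(X \right)} = \frac{2 X}{2 X} = 2 X \frac{1}{2 X} = 1$)
$\left(O + Z{\left(2 \left(-3\right) 4 \cdot 3 \right)}\right)^{2} = \left(100 + 1\right)^{2} = 101^{2} = 10201$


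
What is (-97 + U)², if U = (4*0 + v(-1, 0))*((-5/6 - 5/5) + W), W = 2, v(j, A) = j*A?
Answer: 9409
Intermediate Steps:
v(j, A) = A*j
U = 0 (U = (4*0 + 0*(-1))*((-5/6 - 5/5) + 2) = (0 + 0)*((-5*⅙ - 5*⅕) + 2) = 0*((-⅚ - 1) + 2) = 0*(-11/6 + 2) = 0*(⅙) = 0)
(-97 + U)² = (-97 + 0)² = (-97)² = 9409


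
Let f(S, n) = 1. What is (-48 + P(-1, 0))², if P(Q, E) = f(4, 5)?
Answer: 2209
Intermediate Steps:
P(Q, E) = 1
(-48 + P(-1, 0))² = (-48 + 1)² = (-47)² = 2209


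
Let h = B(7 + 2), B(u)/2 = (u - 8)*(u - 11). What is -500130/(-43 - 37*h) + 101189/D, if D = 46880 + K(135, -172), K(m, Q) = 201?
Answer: -1569066379/329567 ≈ -4761.0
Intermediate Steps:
D = 47081 (D = 46880 + 201 = 47081)
B(u) = 2*(-11 + u)*(-8 + u) (B(u) = 2*((u - 8)*(u - 11)) = 2*((-8 + u)*(-11 + u)) = 2*((-11 + u)*(-8 + u)) = 2*(-11 + u)*(-8 + u))
h = -4 (h = 176 - 38*(7 + 2) + 2*(7 + 2)² = 176 - 38*9 + 2*9² = 176 - 342 + 2*81 = 176 - 342 + 162 = -4)
-500130/(-43 - 37*h) + 101189/D = -500130/(-43 - 37*(-4)) + 101189/47081 = -500130/(-43 + 148) + 101189*(1/47081) = -500130/105 + 101189/47081 = -500130*1/105 + 101189/47081 = -33342/7 + 101189/47081 = -1569066379/329567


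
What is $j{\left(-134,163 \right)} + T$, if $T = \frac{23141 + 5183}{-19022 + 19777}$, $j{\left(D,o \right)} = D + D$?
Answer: $- \frac{174016}{755} \approx -230.48$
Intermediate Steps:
$j{\left(D,o \right)} = 2 D$
$T = \frac{28324}{755} \approx 37.515$
$j{\left(-134,163 \right)} + T = 2 \left(-134\right) + \frac{28324}{755} = -268 + \frac{28324}{755} = - \frac{174016}{755}$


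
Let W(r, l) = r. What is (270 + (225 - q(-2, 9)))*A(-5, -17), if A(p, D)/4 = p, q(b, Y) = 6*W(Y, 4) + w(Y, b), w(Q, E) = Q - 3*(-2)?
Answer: -8520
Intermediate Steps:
w(Q, E) = 6 + Q (w(Q, E) = Q + 6 = 6 + Q)
q(b, Y) = 6 + 7*Y (q(b, Y) = 6*Y + (6 + Y) = 6 + 7*Y)
A(p, D) = 4*p
(270 + (225 - q(-2, 9)))*A(-5, -17) = (270 + (225 - (6 + 7*9)))*(4*(-5)) = (270 + (225 - (6 + 63)))*(-20) = (270 + (225 - 1*69))*(-20) = (270 + (225 - 69))*(-20) = (270 + 156)*(-20) = 426*(-20) = -8520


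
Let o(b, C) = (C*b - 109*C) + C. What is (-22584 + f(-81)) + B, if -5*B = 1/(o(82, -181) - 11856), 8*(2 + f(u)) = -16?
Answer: -807520999/35750 ≈ -22588.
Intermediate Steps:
o(b, C) = -108*C + C*b (o(b, C) = (-109*C + C*b) + C = -108*C + C*b)
f(u) = -4 (f(u) = -2 + (⅛)*(-16) = -2 - 2 = -4)
B = 1/35750 (B = -1/(5*(-181*(-108 + 82) - 11856)) = -1/(5*(-181*(-26) - 11856)) = -1/(5*(4706 - 11856)) = -⅕/(-7150) = -⅕*(-1/7150) = 1/35750 ≈ 2.7972e-5)
(-22584 + f(-81)) + B = (-22584 - 4) + 1/35750 = -22588 + 1/35750 = -807520999/35750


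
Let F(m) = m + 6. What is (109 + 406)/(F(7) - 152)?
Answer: -515/139 ≈ -3.7050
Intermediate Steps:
F(m) = 6 + m
(109 + 406)/(F(7) - 152) = (109 + 406)/((6 + 7) - 152) = 515/(13 - 152) = 515/(-139) = 515*(-1/139) = -515/139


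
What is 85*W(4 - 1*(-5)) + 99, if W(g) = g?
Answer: 864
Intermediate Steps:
85*W(4 - 1*(-5)) + 99 = 85*(4 - 1*(-5)) + 99 = 85*(4 + 5) + 99 = 85*9 + 99 = 765 + 99 = 864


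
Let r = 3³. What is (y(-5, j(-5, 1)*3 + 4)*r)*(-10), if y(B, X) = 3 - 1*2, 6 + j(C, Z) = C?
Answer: -270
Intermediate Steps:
j(C, Z) = -6 + C
r = 27
y(B, X) = 1 (y(B, X) = 3 - 2 = 1)
(y(-5, j(-5, 1)*3 + 4)*r)*(-10) = (1*27)*(-10) = 27*(-10) = -270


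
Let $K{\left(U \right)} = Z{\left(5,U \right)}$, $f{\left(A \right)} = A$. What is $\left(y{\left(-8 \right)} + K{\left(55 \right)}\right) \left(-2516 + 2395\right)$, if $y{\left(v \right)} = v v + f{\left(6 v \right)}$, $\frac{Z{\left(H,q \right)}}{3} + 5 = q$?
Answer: $-20086$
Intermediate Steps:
$Z{\left(H,q \right)} = -15 + 3 q$
$K{\left(U \right)} = -15 + 3 U$
$y{\left(v \right)} = v^{2} + 6 v$ ($y{\left(v \right)} = v v + 6 v = v^{2} + 6 v$)
$\left(y{\left(-8 \right)} + K{\left(55 \right)}\right) \left(-2516 + 2395\right) = \left(- 8 \left(6 - 8\right) + \left(-15 + 3 \cdot 55\right)\right) \left(-2516 + 2395\right) = \left(\left(-8\right) \left(-2\right) + \left(-15 + 165\right)\right) \left(-121\right) = \left(16 + 150\right) \left(-121\right) = 166 \left(-121\right) = -20086$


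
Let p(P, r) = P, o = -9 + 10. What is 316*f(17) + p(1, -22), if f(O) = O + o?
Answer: 5689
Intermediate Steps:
o = 1
f(O) = 1 + O (f(O) = O + 1 = 1 + O)
316*f(17) + p(1, -22) = 316*(1 + 17) + 1 = 316*18 + 1 = 5688 + 1 = 5689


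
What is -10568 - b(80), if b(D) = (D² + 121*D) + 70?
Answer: -26718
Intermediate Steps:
b(D) = 70 + D² + 121*D
-10568 - b(80) = -10568 - (70 + 80² + 121*80) = -10568 - (70 + 6400 + 9680) = -10568 - 1*16150 = -10568 - 16150 = -26718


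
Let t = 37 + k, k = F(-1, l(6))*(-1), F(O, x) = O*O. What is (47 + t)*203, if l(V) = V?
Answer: 16849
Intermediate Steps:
F(O, x) = O²
k = -1 (k = (-1)²*(-1) = 1*(-1) = -1)
t = 36 (t = 37 - 1 = 36)
(47 + t)*203 = (47 + 36)*203 = 83*203 = 16849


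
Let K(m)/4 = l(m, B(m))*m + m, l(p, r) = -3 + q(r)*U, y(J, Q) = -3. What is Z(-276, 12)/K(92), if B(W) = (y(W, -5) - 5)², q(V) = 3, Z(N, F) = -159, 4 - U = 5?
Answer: 159/1840 ≈ 0.086413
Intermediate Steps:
U = -1 (U = 4 - 1*5 = 4 - 5 = -1)
B(W) = 64 (B(W) = (-3 - 5)² = (-8)² = 64)
l(p, r) = -6 (l(p, r) = -3 + 3*(-1) = -3 - 3 = -6)
K(m) = -20*m (K(m) = 4*(-6*m + m) = 4*(-5*m) = -20*m)
Z(-276, 12)/K(92) = -159/((-20*92)) = -159/(-1840) = -159*(-1/1840) = 159/1840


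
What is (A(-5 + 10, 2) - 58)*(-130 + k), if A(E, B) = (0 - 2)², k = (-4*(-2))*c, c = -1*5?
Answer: 9180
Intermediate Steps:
c = -5
k = -40 (k = -4*(-2)*(-5) = 8*(-5) = -40)
A(E, B) = 4 (A(E, B) = (-2)² = 4)
(A(-5 + 10, 2) - 58)*(-130 + k) = (4 - 58)*(-130 - 40) = -54*(-170) = 9180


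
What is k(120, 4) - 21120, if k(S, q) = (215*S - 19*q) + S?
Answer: 4724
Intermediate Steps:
k(S, q) = -19*q + 216*S (k(S, q) = (-19*q + 215*S) + S = -19*q + 216*S)
k(120, 4) - 21120 = (-19*4 + 216*120) - 21120 = (-76 + 25920) - 21120 = 25844 - 21120 = 4724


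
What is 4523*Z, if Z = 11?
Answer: 49753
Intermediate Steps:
4523*Z = 4523*11 = 49753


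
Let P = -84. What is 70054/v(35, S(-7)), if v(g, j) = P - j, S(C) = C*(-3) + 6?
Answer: -70054/111 ≈ -631.12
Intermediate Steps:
S(C) = 6 - 3*C (S(C) = -3*C + 6 = 6 - 3*C)
v(g, j) = -84 - j
70054/v(35, S(-7)) = 70054/(-84 - (6 - 3*(-7))) = 70054/(-84 - (6 + 21)) = 70054/(-84 - 1*27) = 70054/(-84 - 27) = 70054/(-111) = 70054*(-1/111) = -70054/111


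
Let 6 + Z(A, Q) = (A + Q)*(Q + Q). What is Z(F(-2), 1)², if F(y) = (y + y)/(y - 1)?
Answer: 16/9 ≈ 1.7778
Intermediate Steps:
F(y) = 2*y/(-1 + y) (F(y) = (2*y)/(-1 + y) = 2*y/(-1 + y))
Z(A, Q) = -6 + 2*Q*(A + Q) (Z(A, Q) = -6 + (A + Q)*(Q + Q) = -6 + (A + Q)*(2*Q) = -6 + 2*Q*(A + Q))
Z(F(-2), 1)² = (-6 + 2*1² + 2*(2*(-2)/(-1 - 2))*1)² = (-6 + 2*1 + 2*(2*(-2)/(-3))*1)² = (-6 + 2 + 2*(2*(-2)*(-⅓))*1)² = (-6 + 2 + 2*(4/3)*1)² = (-6 + 2 + 8/3)² = (-4/3)² = 16/9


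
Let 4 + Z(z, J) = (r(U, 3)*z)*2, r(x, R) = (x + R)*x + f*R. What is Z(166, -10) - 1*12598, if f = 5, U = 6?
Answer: 10306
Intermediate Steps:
r(x, R) = 5*R + x*(R + x) (r(x, R) = (x + R)*x + 5*R = (R + x)*x + 5*R = x*(R + x) + 5*R = 5*R + x*(R + x))
Z(z, J) = -4 + 138*z (Z(z, J) = -4 + ((6² + 5*3 + 3*6)*z)*2 = -4 + ((36 + 15 + 18)*z)*2 = -4 + (69*z)*2 = -4 + 138*z)
Z(166, -10) - 1*12598 = (-4 + 138*166) - 1*12598 = (-4 + 22908) - 12598 = 22904 - 12598 = 10306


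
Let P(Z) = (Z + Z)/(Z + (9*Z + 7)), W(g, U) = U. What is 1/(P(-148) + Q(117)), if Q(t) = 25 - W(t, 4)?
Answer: 1473/31229 ≈ 0.047168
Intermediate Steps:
P(Z) = 2*Z/(7 + 10*Z) (P(Z) = (2*Z)/(Z + (7 + 9*Z)) = (2*Z)/(7 + 10*Z) = 2*Z/(7 + 10*Z))
Q(t) = 21 (Q(t) = 25 - 1*4 = 25 - 4 = 21)
1/(P(-148) + Q(117)) = 1/(2*(-148)/(7 + 10*(-148)) + 21) = 1/(2*(-148)/(7 - 1480) + 21) = 1/(2*(-148)/(-1473) + 21) = 1/(2*(-148)*(-1/1473) + 21) = 1/(296/1473 + 21) = 1/(31229/1473) = 1473/31229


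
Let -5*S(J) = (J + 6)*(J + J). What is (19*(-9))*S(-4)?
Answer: -2736/5 ≈ -547.20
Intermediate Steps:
S(J) = -2*J*(6 + J)/5 (S(J) = -(J + 6)*(J + J)/5 = -(6 + J)*2*J/5 = -2*J*(6 + J)/5)
(19*(-9))*S(-4) = (19*(-9))*(-⅖*(-4)*(6 - 4)) = -(-342)*(-4)*2/5 = -171*16/5 = -2736/5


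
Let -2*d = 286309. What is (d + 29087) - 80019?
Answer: -388173/2 ≈ -1.9409e+5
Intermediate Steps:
d = -286309/2 (d = -1/2*286309 = -286309/2 ≈ -1.4315e+5)
(d + 29087) - 80019 = (-286309/2 + 29087) - 80019 = -228135/2 - 80019 = -388173/2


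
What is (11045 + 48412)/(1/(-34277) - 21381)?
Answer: -2038007589/732876538 ≈ -2.7808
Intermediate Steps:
(11045 + 48412)/(1/(-34277) - 21381) = 59457/(-1/34277 - 21381) = 59457/(-732876538/34277) = 59457*(-34277/732876538) = -2038007589/732876538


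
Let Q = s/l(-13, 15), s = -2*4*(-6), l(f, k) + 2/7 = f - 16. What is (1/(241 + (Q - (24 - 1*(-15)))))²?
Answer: 42025/1687073476 ≈ 2.4910e-5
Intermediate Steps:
l(f, k) = -114/7 + f (l(f, k) = -2/7 + (f - 16) = -2/7 + (-16 + f) = -114/7 + f)
s = 48 (s = -8*(-6) = 48)
Q = -336/205 (Q = 48/(-114/7 - 13) = 48/(-205/7) = 48*(-7/205) = -336/205 ≈ -1.6390)
(1/(241 + (Q - (24 - 1*(-15)))))² = (1/(241 + (-336/205 - (24 - 1*(-15)))))² = (1/(241 + (-336/205 - (24 + 15))))² = (1/(241 + (-336/205 - 1*39)))² = (1/(241 + (-336/205 - 39)))² = (1/(241 - 8331/205))² = (1/(41074/205))² = (205/41074)² = 42025/1687073476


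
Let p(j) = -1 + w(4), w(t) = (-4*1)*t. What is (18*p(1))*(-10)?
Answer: 3060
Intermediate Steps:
w(t) = -4*t
p(j) = -17 (p(j) = -1 - 4*4 = -1 - 16 = -17)
(18*p(1))*(-10) = (18*(-17))*(-10) = -306*(-10) = 3060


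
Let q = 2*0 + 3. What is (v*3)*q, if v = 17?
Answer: 153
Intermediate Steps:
q = 3 (q = 0 + 3 = 3)
(v*3)*q = (17*3)*3 = 51*3 = 153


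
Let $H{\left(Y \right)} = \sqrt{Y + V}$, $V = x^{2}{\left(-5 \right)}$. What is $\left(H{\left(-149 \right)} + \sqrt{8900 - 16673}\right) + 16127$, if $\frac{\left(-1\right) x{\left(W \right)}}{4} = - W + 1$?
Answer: $16127 + \sqrt{427} + i \sqrt{7773} \approx 16148.0 + 88.165 i$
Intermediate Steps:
$x{\left(W \right)} = -4 + 4 W$ ($x{\left(W \right)} = - 4 \left(- W + 1\right) = - 4 \left(1 - W\right) = -4 + 4 W$)
$V = 576$ ($V = \left(-4 + 4 \left(-5\right)\right)^{2} = \left(-4 - 20\right)^{2} = \left(-24\right)^{2} = 576$)
$H{\left(Y \right)} = \sqrt{576 + Y}$ ($H{\left(Y \right)} = \sqrt{Y + 576} = \sqrt{576 + Y}$)
$\left(H{\left(-149 \right)} + \sqrt{8900 - 16673}\right) + 16127 = \left(\sqrt{576 - 149} + \sqrt{8900 - 16673}\right) + 16127 = \left(\sqrt{427} + \sqrt{-7773}\right) + 16127 = \left(\sqrt{427} + i \sqrt{7773}\right) + 16127 = 16127 + \sqrt{427} + i \sqrt{7773}$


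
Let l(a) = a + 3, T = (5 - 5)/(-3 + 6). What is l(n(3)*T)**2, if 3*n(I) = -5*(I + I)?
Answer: 9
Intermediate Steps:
T = 0 (T = 0/3 = 0*(1/3) = 0)
n(I) = -10*I/3 (n(I) = (-5*(I + I))/3 = (-10*I)/3 = -10*I/3)
l(a) = 3 + a
l(n(3)*T)**2 = (3 - 10/3*3*0)**2 = (3 - 10*0)**2 = (3 + 0)**2 = 3**2 = 9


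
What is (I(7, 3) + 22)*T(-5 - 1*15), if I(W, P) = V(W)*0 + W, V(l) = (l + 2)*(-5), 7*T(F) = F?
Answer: -580/7 ≈ -82.857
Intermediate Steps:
T(F) = F/7
V(l) = -10 - 5*l (V(l) = (2 + l)*(-5) = -10 - 5*l)
I(W, P) = W (I(W, P) = (-10 - 5*W)*0 + W = 0 + W = W)
(I(7, 3) + 22)*T(-5 - 1*15) = (7 + 22)*((-5 - 1*15)/7) = 29*((-5 - 15)/7) = 29*((⅐)*(-20)) = 29*(-20/7) = -580/7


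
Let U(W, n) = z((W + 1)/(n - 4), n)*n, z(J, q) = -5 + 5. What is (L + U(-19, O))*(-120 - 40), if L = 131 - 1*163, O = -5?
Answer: 5120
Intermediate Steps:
L = -32 (L = 131 - 163 = -32)
z(J, q) = 0
U(W, n) = 0 (U(W, n) = 0*n = 0)
(L + U(-19, O))*(-120 - 40) = (-32 + 0)*(-120 - 40) = -32*(-160) = 5120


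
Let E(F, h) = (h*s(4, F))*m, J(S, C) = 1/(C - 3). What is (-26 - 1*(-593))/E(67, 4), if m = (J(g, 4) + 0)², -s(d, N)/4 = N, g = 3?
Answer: -567/1072 ≈ -0.52892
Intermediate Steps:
s(d, N) = -4*N
J(S, C) = 1/(-3 + C)
m = 1 (m = (1/(-3 + 4) + 0)² = (1/1 + 0)² = (1 + 0)² = 1² = 1)
E(F, h) = -4*F*h (E(F, h) = (h*(-4*F))*1 = -4*F*h*1 = -4*F*h)
(-26 - 1*(-593))/E(67, 4) = (-26 - 1*(-593))/((-4*67*4)) = (-26 + 593)/(-1072) = 567*(-1/1072) = -567/1072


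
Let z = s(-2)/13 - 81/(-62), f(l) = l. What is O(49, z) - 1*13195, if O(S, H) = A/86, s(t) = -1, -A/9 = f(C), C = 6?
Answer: -567412/43 ≈ -13196.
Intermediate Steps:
A = -54 (A = -9*6 = -54)
z = 991/806 (z = -1/13 - 81/(-62) = -1*1/13 - 81*(-1/62) = -1/13 + 81/62 = 991/806 ≈ 1.2295)
O(S, H) = -27/43 (O(S, H) = -54/86 = -54*1/86 = -27/43)
O(49, z) - 1*13195 = -27/43 - 1*13195 = -27/43 - 13195 = -567412/43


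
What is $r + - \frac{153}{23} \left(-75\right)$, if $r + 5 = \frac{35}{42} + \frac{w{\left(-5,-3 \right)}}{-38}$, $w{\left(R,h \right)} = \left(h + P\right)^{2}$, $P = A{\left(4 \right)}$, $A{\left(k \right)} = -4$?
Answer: $\frac{646922}{1311} \approx 493.46$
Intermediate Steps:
$P = -4$
$w{\left(R,h \right)} = \left(-4 + h\right)^{2}$ ($w{\left(R,h \right)} = \left(h - 4\right)^{2} = \left(-4 + h\right)^{2}$)
$r = - \frac{311}{57}$ ($r = -5 + \left(\frac{35}{42} + \frac{\left(-4 - 3\right)^{2}}{-38}\right) = -5 + \left(35 \cdot \frac{1}{42} + \left(-7\right)^{2} \left(- \frac{1}{38}\right)\right) = -5 + \left(\frac{5}{6} + 49 \left(- \frac{1}{38}\right)\right) = -5 + \left(\frac{5}{6} - \frac{49}{38}\right) = -5 - \frac{26}{57} = - \frac{311}{57} \approx -5.4561$)
$r + - \frac{153}{23} \left(-75\right) = - \frac{311}{57} + - \frac{153}{23} \left(-75\right) = - \frac{311}{57} + \left(-153\right) \frac{1}{23} \left(-75\right) = - \frac{311}{57} - - \frac{11475}{23} = - \frac{311}{57} + \frac{11475}{23} = \frac{646922}{1311}$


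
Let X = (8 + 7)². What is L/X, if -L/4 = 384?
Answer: -512/75 ≈ -6.8267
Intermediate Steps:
L = -1536 (L = -4*384 = -1536)
X = 225 (X = 15² = 225)
L/X = -1536/225 = -1536*1/225 = -512/75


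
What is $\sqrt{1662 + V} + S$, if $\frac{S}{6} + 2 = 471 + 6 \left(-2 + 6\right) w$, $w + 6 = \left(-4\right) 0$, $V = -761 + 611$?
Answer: $1950 + 6 \sqrt{42} \approx 1988.9$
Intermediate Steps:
$V = -150$
$w = -6$ ($w = -6 - 0 = -6 + 0 = -6$)
$S = 1950$ ($S = -12 + 6 \left(471 + 6 \left(-2 + 6\right) \left(-6\right)\right) = -12 + 6 \left(471 + 6 \cdot 4 \left(-6\right)\right) = -12 + 6 \left(471 + 24 \left(-6\right)\right) = -12 + 6 \left(471 - 144\right) = -12 + 6 \cdot 327 = -12 + 1962 = 1950$)
$\sqrt{1662 + V} + S = \sqrt{1662 - 150} + 1950 = \sqrt{1512} + 1950 = 6 \sqrt{42} + 1950 = 1950 + 6 \sqrt{42}$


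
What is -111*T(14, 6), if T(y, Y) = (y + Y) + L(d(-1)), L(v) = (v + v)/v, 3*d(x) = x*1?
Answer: -2442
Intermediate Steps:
d(x) = x/3 (d(x) = (x*1)/3 = x/3)
L(v) = 2 (L(v) = (2*v)/v = 2)
T(y, Y) = 2 + Y + y (T(y, Y) = (y + Y) + 2 = (Y + y) + 2 = 2 + Y + y)
-111*T(14, 6) = -111*(2 + 6 + 14) = -111*22 = -2442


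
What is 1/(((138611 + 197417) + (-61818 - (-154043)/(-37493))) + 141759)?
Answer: 37493/15595771674 ≈ 2.4040e-6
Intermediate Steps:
1/(((138611 + 197417) + (-61818 - (-154043)/(-37493))) + 141759) = 1/((336028 + (-61818 - (-154043)*(-1)/37493)) + 141759) = 1/((336028 + (-61818 - 1*154043/37493)) + 141759) = 1/((336028 + (-61818 - 154043/37493)) + 141759) = 1/((336028 - 2317896317/37493) + 141759) = 1/(10280801487/37493 + 141759) = 1/(15595771674/37493) = 37493/15595771674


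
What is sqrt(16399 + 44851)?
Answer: 175*sqrt(2) ≈ 247.49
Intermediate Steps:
sqrt(16399 + 44851) = sqrt(61250) = 175*sqrt(2)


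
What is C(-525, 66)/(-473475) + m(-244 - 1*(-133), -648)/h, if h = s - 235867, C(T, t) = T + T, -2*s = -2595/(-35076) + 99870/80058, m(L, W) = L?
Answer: 1248952642793762/464597081737388107 ≈ 0.0026882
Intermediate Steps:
s = -206155035/312012712 (s = -(-2595/(-35076) + 99870/80058)/2 = -(-2595*(-1/35076) + 99870*(1/80058))/2 = -(865/11692 + 16645/13343)/2 = -1/2*206155035/156006356 = -206155035/312012712 ≈ -0.66073)
C(T, t) = 2*T
h = -73593708496339/312012712 (h = -206155035/312012712 - 235867 = -73593708496339/312012712 ≈ -2.3587e+5)
C(-525, 66)/(-473475) + m(-244 - 1*(-133), -648)/h = (2*(-525))/(-473475) + (-244 - 1*(-133))/(-73593708496339/312012712) = -1050*(-1/473475) + (-244 + 133)*(-312012712/73593708496339) = 14/6313 - 111*(-312012712/73593708496339) = 14/6313 + 34633411032/73593708496339 = 1248952642793762/464597081737388107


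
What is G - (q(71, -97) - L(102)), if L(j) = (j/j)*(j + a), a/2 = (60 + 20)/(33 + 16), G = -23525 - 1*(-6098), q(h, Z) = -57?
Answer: -845972/49 ≈ -17265.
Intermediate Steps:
G = -17427 (G = -23525 + 6098 = -17427)
a = 160/49 (a = 2*((60 + 20)/(33 + 16)) = 2*(80/49) = 160/49 ≈ 3.2653)
L(j) = 160/49 + j (L(j) = (j/j)*(j + 160/49) = 1*(160/49 + j) = 160/49 + j)
G - (q(71, -97) - L(102)) = -17427 - (-57 - (160/49 + 102)) = -17427 - (-57 - 1*5158/49) = -17427 - (-57 - 5158/49) = -17427 - 1*(-7951/49) = -17427 + 7951/49 = -845972/49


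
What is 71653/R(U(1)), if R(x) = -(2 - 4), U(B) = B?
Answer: 71653/2 ≈ 35827.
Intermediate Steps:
R(x) = 2 (R(x) = -1*(-2) = 2)
71653/R(U(1)) = 71653/2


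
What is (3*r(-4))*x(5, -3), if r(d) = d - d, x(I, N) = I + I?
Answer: 0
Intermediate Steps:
x(I, N) = 2*I
r(d) = 0
(3*r(-4))*x(5, -3) = (3*0)*(2*5) = 0*10 = 0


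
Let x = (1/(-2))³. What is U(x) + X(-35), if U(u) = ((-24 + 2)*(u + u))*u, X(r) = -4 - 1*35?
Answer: -635/16 ≈ -39.688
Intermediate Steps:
X(r) = -39 (X(r) = -4 - 35 = -39)
x = -⅛ (x = (-½)³ = -⅛ ≈ -0.12500)
U(u) = -44*u² (U(u) = (-44*u)*u = -44*u²)
U(x) + X(-35) = -44*(-⅛)² - 39 = -44*1/64 - 39 = -11/16 - 39 = -635/16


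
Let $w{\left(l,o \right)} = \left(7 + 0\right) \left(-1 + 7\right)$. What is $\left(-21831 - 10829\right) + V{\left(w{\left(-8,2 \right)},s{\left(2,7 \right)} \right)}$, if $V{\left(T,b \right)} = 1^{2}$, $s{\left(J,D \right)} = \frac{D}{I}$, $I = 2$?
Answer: $-32659$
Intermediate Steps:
$s{\left(J,D \right)} = \frac{D}{2}$
$w{\left(l,o \right)} = 42$ ($w{\left(l,o \right)} = 7 \cdot 6 = 42$)
$V{\left(T,b \right)} = 1$
$\left(-21831 - 10829\right) + V{\left(w{\left(-8,2 \right)},s{\left(2,7 \right)} \right)} = \left(-21831 - 10829\right) + 1 = -32660 + 1 = -32659$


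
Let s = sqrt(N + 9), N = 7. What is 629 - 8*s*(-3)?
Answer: 725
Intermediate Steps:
s = 4 (s = sqrt(7 + 9) = sqrt(16) = 4)
629 - 8*s*(-3) = 629 - 8*4*(-3) = 629 - 32*(-3) = 629 + 96 = 725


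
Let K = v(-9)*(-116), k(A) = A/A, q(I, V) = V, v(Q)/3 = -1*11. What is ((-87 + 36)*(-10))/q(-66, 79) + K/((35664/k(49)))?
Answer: 1540921/234788 ≈ 6.5630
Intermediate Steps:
v(Q) = -33 (v(Q) = 3*(-1*11) = 3*(-11) = -33)
k(A) = 1
K = 3828 (K = -33*(-116) = 3828)
((-87 + 36)*(-10))/q(-66, 79) + K/((35664/k(49))) = ((-87 + 36)*(-10))/79 + 3828/((35664/1)) = -51*(-10)*(1/79) + 3828/((35664*1)) = 510*(1/79) + 3828/35664 = 510/79 + 3828*(1/35664) = 510/79 + 319/2972 = 1540921/234788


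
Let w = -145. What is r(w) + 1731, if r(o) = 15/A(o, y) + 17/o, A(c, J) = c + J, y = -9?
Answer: 38648437/22330 ≈ 1730.8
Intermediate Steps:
A(c, J) = J + c
r(o) = 15/(-9 + o) + 17/o
r(w) + 1731 = (-153 + 32*(-145))/((-145)*(-9 - 145)) + 1731 = -1/145*(-153 - 4640)/(-154) + 1731 = -1/145*(-1/154)*(-4793) + 1731 = -4793/22330 + 1731 = 38648437/22330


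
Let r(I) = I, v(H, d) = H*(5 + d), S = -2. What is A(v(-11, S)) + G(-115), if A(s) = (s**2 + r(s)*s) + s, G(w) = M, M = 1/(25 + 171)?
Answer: 420421/196 ≈ 2145.0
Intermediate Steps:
M = 1/196 ≈ 0.0051020
G(w) = 1/196
A(s) = s + 2*s**2 (A(s) = (s**2 + s*s) + s = (s**2 + s**2) + s = 2*s**2 + s = s + 2*s**2)
A(v(-11, S)) + G(-115) = (-11*(5 - 2))*(1 + 2*(-11*(5 - 2))) + 1/196 = (-11*3)*(1 + 2*(-11*3)) + 1/196 = -33*(1 + 2*(-33)) + 1/196 = -33*(1 - 66) + 1/196 = -33*(-65) + 1/196 = 2145 + 1/196 = 420421/196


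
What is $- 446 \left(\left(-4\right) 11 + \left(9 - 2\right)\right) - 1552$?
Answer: $14950$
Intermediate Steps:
$- 446 \left(\left(-4\right) 11 + \left(9 - 2\right)\right) - 1552 = - 446 \left(-44 + 7\right) - 1552 = \left(-446\right) \left(-37\right) - 1552 = 16502 - 1552 = 14950$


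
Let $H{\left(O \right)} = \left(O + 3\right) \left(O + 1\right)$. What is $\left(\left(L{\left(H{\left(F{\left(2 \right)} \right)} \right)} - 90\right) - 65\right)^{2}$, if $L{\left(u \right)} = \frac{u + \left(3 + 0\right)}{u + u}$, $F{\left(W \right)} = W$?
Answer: $\frac{595984}{25} \approx 23839.0$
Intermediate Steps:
$H{\left(O \right)} = \left(1 + O\right) \left(3 + O\right)$ ($H{\left(O \right)} = \left(3 + O\right) \left(1 + O\right) = \left(1 + O\right) \left(3 + O\right)$)
$L{\left(u \right)} = \frac{3 + u}{2 u}$ ($L{\left(u \right)} = \frac{u + 3}{2 u} = \left(3 + u\right) \frac{1}{2 u} = \frac{3 + u}{2 u}$)
$\left(\left(L{\left(H{\left(F{\left(2 \right)} \right)} \right)} - 90\right) - 65\right)^{2} = \left(\left(\frac{3 + \left(3 + 2^{2} + 4 \cdot 2\right)}{2 \left(3 + 2^{2} + 4 \cdot 2\right)} - 90\right) - 65\right)^{2} = \left(\left(\frac{3 + \left(3 + 4 + 8\right)}{2 \left(3 + 4 + 8\right)} - 90\right) - 65\right)^{2} = \left(\left(\frac{3 + 15}{2 \cdot 15} - 90\right) - 65\right)^{2} = \left(\left(\frac{1}{2} \cdot \frac{1}{15} \cdot 18 - 90\right) - 65\right)^{2} = \left(\left(\frac{3}{5} - 90\right) - 65\right)^{2} = \left(- \frac{447}{5} - 65\right)^{2} = \left(- \frac{772}{5}\right)^{2} = \frac{595984}{25}$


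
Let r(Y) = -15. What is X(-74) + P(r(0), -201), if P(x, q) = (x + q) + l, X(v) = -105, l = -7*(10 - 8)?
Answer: -335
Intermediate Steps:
l = -14 (l = -7*2 = -14)
P(x, q) = -14 + q + x (P(x, q) = (x + q) - 14 = (q + x) - 14 = -14 + q + x)
X(-74) + P(r(0), -201) = -105 + (-14 - 201 - 15) = -105 - 230 = -335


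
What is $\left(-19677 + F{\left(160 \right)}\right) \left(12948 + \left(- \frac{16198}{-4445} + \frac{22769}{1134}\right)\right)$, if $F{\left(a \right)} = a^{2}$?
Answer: $\frac{55325604072253}{720090} \approx 7.6831 \cdot 10^{7}$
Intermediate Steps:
$\left(-19677 + F{\left(160 \right)}\right) \left(12948 + \left(- \frac{16198}{-4445} + \frac{22769}{1134}\right)\right) = \left(-19677 + 160^{2}\right) \left(12948 + \left(- \frac{16198}{-4445} + \frac{22769}{1134}\right)\right) = \left(-19677 + 25600\right) \left(12948 + \left(\left(-16198\right) \left(- \frac{1}{4445}\right) + 22769 \cdot \frac{1}{1134}\right)\right) = 5923 \left(12948 + \left(\frac{2314}{635} + \frac{22769}{1134}\right)\right) = 5923 \left(12948 + \frac{17082391}{720090}\right) = 5923 \cdot \frac{9340807711}{720090} = \frac{55325604072253}{720090}$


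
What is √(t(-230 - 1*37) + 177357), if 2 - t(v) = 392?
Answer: 159*√7 ≈ 420.67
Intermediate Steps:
t(v) = -390 (t(v) = 2 - 1*392 = 2 - 392 = -390)
√(t(-230 - 1*37) + 177357) = √(-390 + 177357) = √176967 = 159*√7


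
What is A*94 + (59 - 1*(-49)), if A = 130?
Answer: 12328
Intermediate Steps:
A*94 + (59 - 1*(-49)) = 130*94 + (59 - 1*(-49)) = 12220 + (59 + 49) = 12220 + 108 = 12328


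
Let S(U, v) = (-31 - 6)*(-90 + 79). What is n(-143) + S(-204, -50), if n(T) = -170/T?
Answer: 58371/143 ≈ 408.19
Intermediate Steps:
S(U, v) = 407 (S(U, v) = -37*(-11) = 407)
n(-143) + S(-204, -50) = -170/(-143) + 407 = -170*(-1/143) + 407 = 170/143 + 407 = 58371/143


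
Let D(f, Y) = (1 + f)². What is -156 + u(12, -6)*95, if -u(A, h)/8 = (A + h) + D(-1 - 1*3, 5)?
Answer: -11556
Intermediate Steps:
u(A, h) = -72 - 8*A - 8*h (u(A, h) = -8*((A + h) + (1 + (-1 - 1*3))²) = -8*((A + h) + (1 + (-1 - 3))²) = -8*((A + h) + (1 - 4)²) = -8*((A + h) + (-3)²) = -8*((A + h) + 9) = -8*(9 + A + h) = -72 - 8*A - 8*h)
-156 + u(12, -6)*95 = -156 + (-72 - 8*12 - 8*(-6))*95 = -156 + (-72 - 96 + 48)*95 = -156 - 120*95 = -156 - 11400 = -11556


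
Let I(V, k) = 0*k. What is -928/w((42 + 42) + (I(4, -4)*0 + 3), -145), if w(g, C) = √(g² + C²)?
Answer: -16*√34/17 ≈ -5.4880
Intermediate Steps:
I(V, k) = 0
w(g, C) = √(C² + g²)
-928/w((42 + 42) + (I(4, -4)*0 + 3), -145) = -928/√((-145)² + ((42 + 42) + (0*0 + 3))²) = -928/√(21025 + (84 + (0 + 3))²) = -928/√(21025 + (84 + 3)²) = -928/√(21025 + 87²) = -928/√(21025 + 7569) = -928*√34/986 = -16*√34/17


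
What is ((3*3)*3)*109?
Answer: 2943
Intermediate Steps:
((3*3)*3)*109 = (9*3)*109 = 27*109 = 2943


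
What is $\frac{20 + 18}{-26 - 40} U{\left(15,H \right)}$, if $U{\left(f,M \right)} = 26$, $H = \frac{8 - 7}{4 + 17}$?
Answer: $- \frac{494}{33} \approx -14.97$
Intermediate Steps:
$H = \frac{1}{21}$ ($H = 1 \cdot \frac{1}{21} = \frac{1}{21} \approx 0.047619$)
$\frac{20 + 18}{-26 - 40} U{\left(15,H \right)} = \frac{20 + 18}{-26 - 40} \cdot 26 = \frac{38}{-66} \cdot 26 = 38 \left(- \frac{1}{66}\right) 26 = \left(- \frac{19}{33}\right) 26 = - \frac{494}{33}$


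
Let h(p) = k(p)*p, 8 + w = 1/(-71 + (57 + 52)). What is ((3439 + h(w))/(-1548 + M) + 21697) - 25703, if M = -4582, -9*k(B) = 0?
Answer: -24560219/6130 ≈ -4006.6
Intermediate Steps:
k(B) = 0 (k(B) = -⅑*0 = 0)
w = -303/38 (w = -8 + 1/(-71 + (57 + 52)) = -8 + 1/(-71 + 109) = -8 + 1/38 = -303/38 ≈ -7.9737)
h(p) = 0 (h(p) = 0*p = 0)
((3439 + h(w))/(-1548 + M) + 21697) - 25703 = ((3439 + 0)/(-1548 - 4582) + 21697) - 25703 = (3439/(-6130) + 21697) - 25703 = (3439*(-1/6130) + 21697) - 25703 = (-3439/6130 + 21697) - 25703 = 132999171/6130 - 25703 = -24560219/6130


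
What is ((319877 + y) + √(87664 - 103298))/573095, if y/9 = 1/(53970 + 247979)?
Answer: 96586540282/173045462155 + I*√15634/573095 ≈ 0.55816 + 0.00021818*I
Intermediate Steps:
y = 9/301949 (y = 9/(53970 + 247979) = 9/301949 ≈ 2.9806e-5)
((319877 + y) + √(87664 - 103298))/573095 = ((319877 + 9/301949) + √(87664 - 103298))/573095 = (96586540282/301949 + √(-15634))*(1/573095) = (96586540282/301949 + I*√15634)*(1/573095) = 96586540282/173045462155 + I*√15634/573095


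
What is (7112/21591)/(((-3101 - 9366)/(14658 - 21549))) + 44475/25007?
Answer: 628434326339/320536149999 ≈ 1.9606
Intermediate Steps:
(7112/21591)/(((-3101 - 9366)/(14658 - 21549))) + 44475/25007 = (7112*(1/21591))/((-12467/(-6891))) + 44475*(1/25007) = 7112/(21591*((-12467*(-1/6891)))) + 44475/25007 = 7112/(21591*(12467/6891)) + 44475/25007 = (7112/21591)*(6891/12467) + 44475/25007 = 2333752/12817857 + 44475/25007 = 628434326339/320536149999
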